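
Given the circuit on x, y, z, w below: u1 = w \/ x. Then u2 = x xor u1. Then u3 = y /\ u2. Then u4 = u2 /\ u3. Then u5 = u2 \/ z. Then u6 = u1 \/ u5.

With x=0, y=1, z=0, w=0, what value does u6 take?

u1 = 0 \/ 0 = 0
u2 = 0 xor 0 = 0
u5 = 0 \/ 0 = 0
u6 = 0 \/ 0 = 0

0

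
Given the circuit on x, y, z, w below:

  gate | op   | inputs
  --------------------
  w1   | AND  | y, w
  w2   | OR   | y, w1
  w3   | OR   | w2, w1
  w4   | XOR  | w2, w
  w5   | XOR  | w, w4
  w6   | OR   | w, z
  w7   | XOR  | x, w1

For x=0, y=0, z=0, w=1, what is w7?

w1 = 0 AND 1 = 0
w7 = 0 XOR 0 = 0

0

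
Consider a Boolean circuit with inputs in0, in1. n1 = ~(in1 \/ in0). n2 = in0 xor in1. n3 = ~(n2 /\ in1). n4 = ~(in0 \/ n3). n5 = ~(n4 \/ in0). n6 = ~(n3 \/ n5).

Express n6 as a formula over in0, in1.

n2 = in0 xor in1
n3 = ~(n2 /\ in1) = ~((in0 xor in1) /\ in1)
n4 = ~(in0 \/ n3) = ~(in0 \/ (~((in0 xor in1) /\ in1)))
n5 = ~(n4 \/ in0) = ~((~(in0 \/ (~((in0 xor in1) /\ in1)))) \/ in0)
n6 = ~(n3 \/ n5) = ~((~((in0 xor in1) /\ in1)) \/ (~((~(in0 \/ (~((in0 xor in1) /\ in1)))) \/ in0)))

~((~((in0 xor in1) /\ in1)) \/ (~((~(in0 \/ (~((in0 xor in1) /\ in1)))) \/ in0)))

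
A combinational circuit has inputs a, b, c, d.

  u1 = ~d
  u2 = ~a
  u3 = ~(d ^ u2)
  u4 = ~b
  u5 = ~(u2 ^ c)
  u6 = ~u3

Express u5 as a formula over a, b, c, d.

u2 = ~a
u5 = ~(u2 ^ c) = ~(~a ^ c)

~(~a ^ c)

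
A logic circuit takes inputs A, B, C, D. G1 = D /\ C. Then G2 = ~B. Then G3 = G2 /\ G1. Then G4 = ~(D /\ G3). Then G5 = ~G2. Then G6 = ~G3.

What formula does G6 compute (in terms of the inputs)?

G1 = D /\ C
G2 = ~B
G3 = G2 /\ G1 = ~B /\ (D /\ C)
G6 = ~G3 = ~(~B /\ (D /\ C))

~(~B /\ (D /\ C))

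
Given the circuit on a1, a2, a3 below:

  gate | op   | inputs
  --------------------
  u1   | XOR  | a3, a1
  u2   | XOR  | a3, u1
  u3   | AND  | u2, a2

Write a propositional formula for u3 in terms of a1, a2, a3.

(a3 XOR (a3 XOR a1)) AND a2

u1 = a3 XOR a1
u2 = a3 XOR u1 = a3 XOR (a3 XOR a1)
u3 = u2 AND a2 = (a3 XOR (a3 XOR a1)) AND a2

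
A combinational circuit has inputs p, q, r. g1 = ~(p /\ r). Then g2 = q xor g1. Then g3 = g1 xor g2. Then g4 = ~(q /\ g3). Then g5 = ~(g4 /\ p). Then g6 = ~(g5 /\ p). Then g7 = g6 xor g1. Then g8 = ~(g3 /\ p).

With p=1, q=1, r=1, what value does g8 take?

0

g1 = ~(1 /\ 1) = 0
g2 = 1 xor 0 = 1
g3 = 0 xor 1 = 1
g8 = ~(1 /\ 1) = 0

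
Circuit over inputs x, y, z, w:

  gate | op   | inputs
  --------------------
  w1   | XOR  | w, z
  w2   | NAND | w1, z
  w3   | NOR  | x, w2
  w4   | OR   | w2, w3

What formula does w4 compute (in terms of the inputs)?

((w XOR z) NAND z) OR (x NOR ((w XOR z) NAND z))

w1 = w XOR z
w2 = w1 NAND z = (w XOR z) NAND z
w3 = x NOR w2 = x NOR ((w XOR z) NAND z)
w4 = w2 OR w3 = ((w XOR z) NAND z) OR (x NOR ((w XOR z) NAND z))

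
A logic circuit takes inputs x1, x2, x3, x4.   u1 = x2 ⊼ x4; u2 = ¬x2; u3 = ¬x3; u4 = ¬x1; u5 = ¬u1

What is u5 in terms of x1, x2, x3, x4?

¬(x2 ⊼ x4)

u1 = x2 ⊼ x4
u5 = ¬u1 = ¬(x2 ⊼ x4)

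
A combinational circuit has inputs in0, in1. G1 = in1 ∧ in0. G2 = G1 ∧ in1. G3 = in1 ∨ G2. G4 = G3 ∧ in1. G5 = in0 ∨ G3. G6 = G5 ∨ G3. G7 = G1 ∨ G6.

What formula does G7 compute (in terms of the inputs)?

G1 = in1 ∧ in0
G2 = G1 ∧ in1 = (in1 ∧ in0) ∧ in1
G3 = in1 ∨ G2 = in1 ∨ ((in1 ∧ in0) ∧ in1)
G5 = in0 ∨ G3 = in0 ∨ (in1 ∨ ((in1 ∧ in0) ∧ in1))
G6 = G5 ∨ G3 = (in0 ∨ (in1 ∨ ((in1 ∧ in0) ∧ in1))) ∨ (in1 ∨ ((in1 ∧ in0) ∧ in1))
G7 = G1 ∨ G6 = (in1 ∧ in0) ∨ ((in0 ∨ (in1 ∨ ((in1 ∧ in0) ∧ in1))) ∨ (in1 ∨ ((in1 ∧ in0) ∧ in1)))

(in1 ∧ in0) ∨ ((in0 ∨ (in1 ∨ ((in1 ∧ in0) ∧ in1))) ∨ (in1 ∨ ((in1 ∧ in0) ∧ in1)))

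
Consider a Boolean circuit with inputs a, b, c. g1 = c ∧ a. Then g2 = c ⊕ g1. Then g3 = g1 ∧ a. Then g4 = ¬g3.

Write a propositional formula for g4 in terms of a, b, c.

g1 = c ∧ a
g3 = g1 ∧ a = (c ∧ a) ∧ a
g4 = ¬g3 = ¬((c ∧ a) ∧ a)

¬((c ∧ a) ∧ a)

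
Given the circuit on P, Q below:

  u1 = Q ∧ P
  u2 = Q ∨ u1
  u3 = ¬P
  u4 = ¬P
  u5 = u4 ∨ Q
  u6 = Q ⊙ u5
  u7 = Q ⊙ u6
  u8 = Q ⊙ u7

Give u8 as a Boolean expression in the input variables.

u4 = ¬P
u5 = u4 ∨ Q = ¬P ∨ Q
u6 = Q ⊙ u5 = Q ⊙ (¬P ∨ Q)
u7 = Q ⊙ u6 = Q ⊙ (Q ⊙ (¬P ∨ Q))
u8 = Q ⊙ u7 = Q ⊙ (Q ⊙ (Q ⊙ (¬P ∨ Q)))

Q ⊙ (Q ⊙ (Q ⊙ (¬P ∨ Q)))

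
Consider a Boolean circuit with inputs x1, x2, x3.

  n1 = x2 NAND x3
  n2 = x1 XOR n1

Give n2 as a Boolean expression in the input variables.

x1 XOR (x2 NAND x3)

n1 = x2 NAND x3
n2 = x1 XOR n1 = x1 XOR (x2 NAND x3)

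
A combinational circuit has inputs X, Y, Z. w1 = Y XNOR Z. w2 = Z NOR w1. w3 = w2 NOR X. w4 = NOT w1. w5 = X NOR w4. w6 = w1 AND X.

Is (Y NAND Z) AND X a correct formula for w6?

w1 = Y XNOR Z
w6 = w1 AND X = (Y XNOR Z) AND X
At X=1, Y=0, Z=1: circuit gives 0, formula gives 1.

No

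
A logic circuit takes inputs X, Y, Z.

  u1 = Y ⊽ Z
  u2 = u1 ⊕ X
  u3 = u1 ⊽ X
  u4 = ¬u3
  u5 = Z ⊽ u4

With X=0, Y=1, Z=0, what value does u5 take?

1

u1 = 1 ⊽ 0 = 0
u3 = 0 ⊽ 0 = 1
u4 = ¬1 = 0
u5 = 0 ⊽ 0 = 1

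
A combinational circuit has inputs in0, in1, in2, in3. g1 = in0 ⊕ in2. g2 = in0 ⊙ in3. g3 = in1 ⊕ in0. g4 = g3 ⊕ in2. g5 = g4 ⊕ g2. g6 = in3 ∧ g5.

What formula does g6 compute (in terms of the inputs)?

in3 ∧ (((in1 ⊕ in0) ⊕ in2) ⊕ (in0 ⊙ in3))

g2 = in0 ⊙ in3
g3 = in1 ⊕ in0
g4 = g3 ⊕ in2 = (in1 ⊕ in0) ⊕ in2
g5 = g4 ⊕ g2 = ((in1 ⊕ in0) ⊕ in2) ⊕ (in0 ⊙ in3)
g6 = in3 ∧ g5 = in3 ∧ (((in1 ⊕ in0) ⊕ in2) ⊕ (in0 ⊙ in3))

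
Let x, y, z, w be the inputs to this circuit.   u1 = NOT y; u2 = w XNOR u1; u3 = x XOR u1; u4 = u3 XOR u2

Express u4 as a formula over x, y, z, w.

(x XOR NOT y) XOR (w XNOR NOT y)

u1 = NOT y
u2 = w XNOR u1 = w XNOR NOT y
u3 = x XOR u1 = x XOR NOT y
u4 = u3 XOR u2 = (x XOR NOT y) XOR (w XNOR NOT y)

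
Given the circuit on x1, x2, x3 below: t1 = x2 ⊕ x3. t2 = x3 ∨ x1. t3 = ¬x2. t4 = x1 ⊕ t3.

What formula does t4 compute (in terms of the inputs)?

x1 ⊕ ¬x2

t3 = ¬x2
t4 = x1 ⊕ t3 = x1 ⊕ ¬x2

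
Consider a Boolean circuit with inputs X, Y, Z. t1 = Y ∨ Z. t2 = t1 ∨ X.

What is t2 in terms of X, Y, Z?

(Y ∨ Z) ∨ X

t1 = Y ∨ Z
t2 = t1 ∨ X = (Y ∨ Z) ∨ X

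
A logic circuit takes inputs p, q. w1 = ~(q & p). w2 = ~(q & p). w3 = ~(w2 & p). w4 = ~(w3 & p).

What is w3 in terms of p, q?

~((~(q & p)) & p)

w2 = ~(q & p)
w3 = ~(w2 & p) = ~((~(q & p)) & p)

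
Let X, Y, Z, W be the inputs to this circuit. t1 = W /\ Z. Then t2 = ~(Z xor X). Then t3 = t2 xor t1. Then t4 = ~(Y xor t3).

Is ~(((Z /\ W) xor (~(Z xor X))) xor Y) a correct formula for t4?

Yes

t1 = W /\ Z
t2 = ~(Z xor X)
t3 = t2 xor t1 = (~(Z xor X)) xor (W /\ Z)
t4 = ~(Y xor t3) = ~(Y xor ((~(Z xor X)) xor (W /\ Z)))
At X=0, Y=0, Z=0, W=0: circuit gives 0, formula gives 0.
At X=0, Y=0, Z=1, W=0: circuit gives 1, formula gives 1.
Agrees on all 16 inputs.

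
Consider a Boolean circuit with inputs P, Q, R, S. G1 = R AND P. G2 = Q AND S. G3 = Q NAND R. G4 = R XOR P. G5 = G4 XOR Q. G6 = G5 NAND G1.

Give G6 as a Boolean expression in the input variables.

G1 = R AND P
G4 = R XOR P
G5 = G4 XOR Q = (R XOR P) XOR Q
G6 = G5 NAND G1 = ((R XOR P) XOR Q) NAND (R AND P)

((R XOR P) XOR Q) NAND (R AND P)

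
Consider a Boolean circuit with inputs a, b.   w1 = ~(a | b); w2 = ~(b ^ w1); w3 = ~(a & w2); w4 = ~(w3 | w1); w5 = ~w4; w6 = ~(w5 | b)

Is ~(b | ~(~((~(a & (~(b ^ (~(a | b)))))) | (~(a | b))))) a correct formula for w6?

w1 = ~(a | b)
w2 = ~(b ^ w1) = ~(b ^ (~(a | b)))
w3 = ~(a & w2) = ~(a & (~(b ^ (~(a | b)))))
w4 = ~(w3 | w1) = ~((~(a & (~(b ^ (~(a | b)))))) | (~(a | b)))
w5 = ~w4 = ~(~((~(a & (~(b ^ (~(a | b)))))) | (~(a | b))))
w6 = ~(w5 | b) = ~(~(~((~(a & (~(b ^ (~(a | b)))))) | (~(a | b)))) | b)
At a=0, b=0: circuit gives 0, formula gives 0.
At a=1, b=0: circuit gives 1, formula gives 1.
Agrees on all 4 inputs.

Yes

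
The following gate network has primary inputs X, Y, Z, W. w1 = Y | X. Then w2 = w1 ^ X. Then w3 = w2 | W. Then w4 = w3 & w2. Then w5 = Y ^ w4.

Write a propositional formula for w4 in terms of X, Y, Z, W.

w1 = Y | X
w2 = w1 ^ X = (Y | X) ^ X
w3 = w2 | W = ((Y | X) ^ X) | W
w4 = w3 & w2 = (((Y | X) ^ X) | W) & ((Y | X) ^ X)

(((Y | X) ^ X) | W) & ((Y | X) ^ X)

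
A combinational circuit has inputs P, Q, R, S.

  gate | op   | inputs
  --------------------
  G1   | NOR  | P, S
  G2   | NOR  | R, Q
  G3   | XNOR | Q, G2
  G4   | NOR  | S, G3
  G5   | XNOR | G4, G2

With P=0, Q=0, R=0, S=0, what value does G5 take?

G2 = 0 NOR 0 = 1
G3 = 0 XNOR 1 = 0
G4 = 0 NOR 0 = 1
G5 = 1 XNOR 1 = 1

1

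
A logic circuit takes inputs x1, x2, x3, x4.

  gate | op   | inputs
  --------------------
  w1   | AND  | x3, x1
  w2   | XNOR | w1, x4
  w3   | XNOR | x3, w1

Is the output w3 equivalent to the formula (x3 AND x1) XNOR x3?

Yes

w1 = x3 AND x1
w3 = x3 XNOR w1 = x3 XNOR (x3 AND x1)
At x1=0, x2=0, x3=1, x4=0: circuit gives 0, formula gives 0.
At x1=0, x2=0, x3=0, x4=0: circuit gives 1, formula gives 1.
Agrees on all 16 inputs.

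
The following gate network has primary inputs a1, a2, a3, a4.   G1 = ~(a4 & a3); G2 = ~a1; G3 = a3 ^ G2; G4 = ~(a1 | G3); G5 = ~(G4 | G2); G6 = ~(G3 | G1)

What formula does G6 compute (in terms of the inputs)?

~((a3 ^ ~a1) | (~(a4 & a3)))

G1 = ~(a4 & a3)
G2 = ~a1
G3 = a3 ^ G2 = a3 ^ ~a1
G6 = ~(G3 | G1) = ~((a3 ^ ~a1) | (~(a4 & a3)))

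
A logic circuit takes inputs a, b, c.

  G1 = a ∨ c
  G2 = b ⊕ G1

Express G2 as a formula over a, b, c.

b ⊕ (a ∨ c)

G1 = a ∨ c
G2 = b ⊕ G1 = b ⊕ (a ∨ c)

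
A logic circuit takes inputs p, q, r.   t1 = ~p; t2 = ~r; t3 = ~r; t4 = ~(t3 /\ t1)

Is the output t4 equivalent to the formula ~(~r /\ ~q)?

No

t1 = ~p
t3 = ~r
t4 = ~(t3 /\ t1) = ~(~r /\ ~p)
At p=0, q=1, r=0: circuit gives 0, formula gives 1.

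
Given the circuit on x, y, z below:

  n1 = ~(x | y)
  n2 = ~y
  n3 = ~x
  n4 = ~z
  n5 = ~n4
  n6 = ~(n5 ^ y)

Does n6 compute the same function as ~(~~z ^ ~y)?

No

n4 = ~z
n5 = ~n4 = ~~z
n6 = ~(n5 ^ y) = ~(~~z ^ y)
At x=0, y=0, z=0: circuit gives 1, formula gives 0.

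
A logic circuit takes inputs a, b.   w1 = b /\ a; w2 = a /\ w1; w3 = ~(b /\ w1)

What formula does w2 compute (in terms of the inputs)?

a /\ (b /\ a)

w1 = b /\ a
w2 = a /\ w1 = a /\ (b /\ a)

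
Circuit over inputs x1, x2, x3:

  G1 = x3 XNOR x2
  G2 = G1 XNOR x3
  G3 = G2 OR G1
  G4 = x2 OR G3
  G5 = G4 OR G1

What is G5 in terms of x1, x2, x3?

(x2 OR (((x3 XNOR x2) XNOR x3) OR (x3 XNOR x2))) OR (x3 XNOR x2)

G1 = x3 XNOR x2
G2 = G1 XNOR x3 = (x3 XNOR x2) XNOR x3
G3 = G2 OR G1 = ((x3 XNOR x2) XNOR x3) OR (x3 XNOR x2)
G4 = x2 OR G3 = x2 OR (((x3 XNOR x2) XNOR x3) OR (x3 XNOR x2))
G5 = G4 OR G1 = (x2 OR (((x3 XNOR x2) XNOR x3) OR (x3 XNOR x2))) OR (x3 XNOR x2)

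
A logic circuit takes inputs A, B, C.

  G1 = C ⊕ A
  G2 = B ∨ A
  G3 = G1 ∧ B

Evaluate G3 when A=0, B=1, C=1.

1

G1 = 1 ⊕ 0 = 1
G3 = 1 ∧ 1 = 1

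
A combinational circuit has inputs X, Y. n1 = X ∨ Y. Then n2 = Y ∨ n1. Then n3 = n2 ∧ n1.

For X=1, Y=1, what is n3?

1

n1 = 1 ∨ 1 = 1
n2 = 1 ∨ 1 = 1
n3 = 1 ∧ 1 = 1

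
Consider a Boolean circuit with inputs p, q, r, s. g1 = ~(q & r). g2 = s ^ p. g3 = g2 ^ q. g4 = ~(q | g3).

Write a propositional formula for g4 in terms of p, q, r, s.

g2 = s ^ p
g3 = g2 ^ q = (s ^ p) ^ q
g4 = ~(q | g3) = ~(q | ((s ^ p) ^ q))

~(q | ((s ^ p) ^ q))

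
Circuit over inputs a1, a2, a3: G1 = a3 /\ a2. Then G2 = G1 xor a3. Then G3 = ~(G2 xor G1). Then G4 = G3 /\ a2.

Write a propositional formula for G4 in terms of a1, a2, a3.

G1 = a3 /\ a2
G2 = G1 xor a3 = (a3 /\ a2) xor a3
G3 = ~(G2 xor G1) = ~(((a3 /\ a2) xor a3) xor (a3 /\ a2))
G4 = G3 /\ a2 = (~(((a3 /\ a2) xor a3) xor (a3 /\ a2))) /\ a2

(~(((a3 /\ a2) xor a3) xor (a3 /\ a2))) /\ a2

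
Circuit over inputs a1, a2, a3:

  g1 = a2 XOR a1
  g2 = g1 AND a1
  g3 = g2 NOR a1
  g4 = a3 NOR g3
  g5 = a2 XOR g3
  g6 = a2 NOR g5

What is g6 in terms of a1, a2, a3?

a2 NOR (a2 XOR (((a2 XOR a1) AND a1) NOR a1))

g1 = a2 XOR a1
g2 = g1 AND a1 = (a2 XOR a1) AND a1
g3 = g2 NOR a1 = ((a2 XOR a1) AND a1) NOR a1
g5 = a2 XOR g3 = a2 XOR (((a2 XOR a1) AND a1) NOR a1)
g6 = a2 NOR g5 = a2 NOR (a2 XOR (((a2 XOR a1) AND a1) NOR a1))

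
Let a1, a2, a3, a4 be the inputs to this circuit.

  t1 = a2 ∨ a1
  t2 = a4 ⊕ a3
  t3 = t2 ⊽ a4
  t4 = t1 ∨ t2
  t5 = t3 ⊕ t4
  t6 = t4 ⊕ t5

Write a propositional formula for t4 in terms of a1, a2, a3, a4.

(a2 ∨ a1) ∨ (a4 ⊕ a3)

t1 = a2 ∨ a1
t2 = a4 ⊕ a3
t4 = t1 ∨ t2 = (a2 ∨ a1) ∨ (a4 ⊕ a3)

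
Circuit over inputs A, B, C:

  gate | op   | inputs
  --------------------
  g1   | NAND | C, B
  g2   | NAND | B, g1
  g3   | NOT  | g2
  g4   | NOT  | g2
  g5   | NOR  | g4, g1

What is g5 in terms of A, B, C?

g1 = C NAND B
g2 = B NAND g1 = B NAND (C NAND B)
g4 = NOT g2 = NOT (B NAND (C NAND B))
g5 = g4 NOR g1 = NOT (B NAND (C NAND B)) NOR (C NAND B)

NOT (B NAND (C NAND B)) NOR (C NAND B)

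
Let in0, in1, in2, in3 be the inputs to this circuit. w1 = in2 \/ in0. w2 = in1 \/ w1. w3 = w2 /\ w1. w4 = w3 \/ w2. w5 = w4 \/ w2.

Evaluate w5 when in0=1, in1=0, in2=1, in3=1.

w1 = 1 \/ 1 = 1
w2 = 0 \/ 1 = 1
w3 = 1 /\ 1 = 1
w4 = 1 \/ 1 = 1
w5 = 1 \/ 1 = 1

1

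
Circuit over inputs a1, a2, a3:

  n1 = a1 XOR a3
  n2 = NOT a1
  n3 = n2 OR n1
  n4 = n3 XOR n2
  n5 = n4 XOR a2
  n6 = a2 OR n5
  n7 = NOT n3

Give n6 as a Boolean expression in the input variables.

n1 = a1 XOR a3
n2 = NOT a1
n3 = n2 OR n1 = NOT a1 OR (a1 XOR a3)
n4 = n3 XOR n2 = (NOT a1 OR (a1 XOR a3)) XOR NOT a1
n5 = n4 XOR a2 = ((NOT a1 OR (a1 XOR a3)) XOR NOT a1) XOR a2
n6 = a2 OR n5 = a2 OR (((NOT a1 OR (a1 XOR a3)) XOR NOT a1) XOR a2)

a2 OR (((NOT a1 OR (a1 XOR a3)) XOR NOT a1) XOR a2)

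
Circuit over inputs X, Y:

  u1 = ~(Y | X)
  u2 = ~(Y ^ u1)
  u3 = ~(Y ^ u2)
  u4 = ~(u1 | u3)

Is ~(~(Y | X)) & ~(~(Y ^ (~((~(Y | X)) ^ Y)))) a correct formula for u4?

Yes

u1 = ~(Y | X)
u2 = ~(Y ^ u1) = ~(Y ^ (~(Y | X)))
u3 = ~(Y ^ u2) = ~(Y ^ (~(Y ^ (~(Y | X)))))
u4 = ~(u1 | u3) = ~((~(Y | X)) | (~(Y ^ (~(Y ^ (~(Y | X)))))))
At X=0, Y=0: circuit gives 0, formula gives 0.
At X=0, Y=1: circuit gives 1, formula gives 1.
Agrees on all 4 inputs.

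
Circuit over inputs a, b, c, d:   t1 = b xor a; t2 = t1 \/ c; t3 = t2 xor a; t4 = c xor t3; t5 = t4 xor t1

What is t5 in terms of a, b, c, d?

t1 = b xor a
t2 = t1 \/ c = (b xor a) \/ c
t3 = t2 xor a = ((b xor a) \/ c) xor a
t4 = c xor t3 = c xor (((b xor a) \/ c) xor a)
t5 = t4 xor t1 = (c xor (((b xor a) \/ c) xor a)) xor (b xor a)

(c xor (((b xor a) \/ c) xor a)) xor (b xor a)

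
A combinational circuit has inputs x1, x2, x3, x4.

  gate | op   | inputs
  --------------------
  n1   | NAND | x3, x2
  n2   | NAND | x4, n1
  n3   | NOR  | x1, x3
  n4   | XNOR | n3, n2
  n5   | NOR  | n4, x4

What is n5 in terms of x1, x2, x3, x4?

n1 = x3 NAND x2
n2 = x4 NAND n1 = x4 NAND (x3 NAND x2)
n3 = x1 NOR x3
n4 = n3 XNOR n2 = (x1 NOR x3) XNOR (x4 NAND (x3 NAND x2))
n5 = n4 NOR x4 = ((x1 NOR x3) XNOR (x4 NAND (x3 NAND x2))) NOR x4

((x1 NOR x3) XNOR (x4 NAND (x3 NAND x2))) NOR x4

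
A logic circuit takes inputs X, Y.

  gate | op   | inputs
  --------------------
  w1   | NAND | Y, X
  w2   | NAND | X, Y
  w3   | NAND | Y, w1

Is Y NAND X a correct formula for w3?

No

w1 = Y NAND X
w3 = Y NAND w1 = Y NAND (Y NAND X)
At X=0, Y=1: circuit gives 0, formula gives 1.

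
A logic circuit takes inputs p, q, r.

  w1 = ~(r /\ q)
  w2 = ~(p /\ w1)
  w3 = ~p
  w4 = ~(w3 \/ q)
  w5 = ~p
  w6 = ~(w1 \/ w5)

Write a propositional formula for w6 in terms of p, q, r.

~((~(r /\ q)) \/ ~p)

w1 = ~(r /\ q)
w5 = ~p
w6 = ~(w1 \/ w5) = ~((~(r /\ q)) \/ ~p)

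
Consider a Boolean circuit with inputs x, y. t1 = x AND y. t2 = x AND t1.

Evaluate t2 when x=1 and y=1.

1

t1 = 1 AND 1 = 1
t2 = 1 AND 1 = 1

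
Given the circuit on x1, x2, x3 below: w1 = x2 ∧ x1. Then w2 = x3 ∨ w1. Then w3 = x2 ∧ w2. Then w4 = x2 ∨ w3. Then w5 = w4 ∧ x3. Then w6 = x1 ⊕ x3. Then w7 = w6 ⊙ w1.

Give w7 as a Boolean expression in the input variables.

w1 = x2 ∧ x1
w6 = x1 ⊕ x3
w7 = w6 ⊙ w1 = (x1 ⊕ x3) ⊙ (x2 ∧ x1)

(x1 ⊕ x3) ⊙ (x2 ∧ x1)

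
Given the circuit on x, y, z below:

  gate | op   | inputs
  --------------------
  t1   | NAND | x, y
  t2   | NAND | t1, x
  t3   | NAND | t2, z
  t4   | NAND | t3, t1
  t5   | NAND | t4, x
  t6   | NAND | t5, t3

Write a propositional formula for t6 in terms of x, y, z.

t1 = x NAND y
t2 = t1 NAND x = (x NAND y) NAND x
t3 = t2 NAND z = ((x NAND y) NAND x) NAND z
t4 = t3 NAND t1 = (((x NAND y) NAND x) NAND z) NAND (x NAND y)
t5 = t4 NAND x = ((((x NAND y) NAND x) NAND z) NAND (x NAND y)) NAND x
t6 = t5 NAND t3 = (((((x NAND y) NAND x) NAND z) NAND (x NAND y)) NAND x) NAND (((x NAND y) NAND x) NAND z)

(((((x NAND y) NAND x) NAND z) NAND (x NAND y)) NAND x) NAND (((x NAND y) NAND x) NAND z)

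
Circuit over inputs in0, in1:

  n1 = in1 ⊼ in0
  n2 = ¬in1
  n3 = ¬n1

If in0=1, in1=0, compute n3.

n1 = 0 ⊼ 1 = 1
n3 = ¬1 = 0

0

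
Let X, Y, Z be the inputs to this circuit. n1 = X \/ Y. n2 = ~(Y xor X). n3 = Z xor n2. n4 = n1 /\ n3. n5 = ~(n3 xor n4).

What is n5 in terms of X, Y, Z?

n1 = X \/ Y
n2 = ~(Y xor X)
n3 = Z xor n2 = Z xor (~(Y xor X))
n4 = n1 /\ n3 = (X \/ Y) /\ (Z xor (~(Y xor X)))
n5 = ~(n3 xor n4) = ~((Z xor (~(Y xor X))) xor ((X \/ Y) /\ (Z xor (~(Y xor X)))))

~((Z xor (~(Y xor X))) xor ((X \/ Y) /\ (Z xor (~(Y xor X)))))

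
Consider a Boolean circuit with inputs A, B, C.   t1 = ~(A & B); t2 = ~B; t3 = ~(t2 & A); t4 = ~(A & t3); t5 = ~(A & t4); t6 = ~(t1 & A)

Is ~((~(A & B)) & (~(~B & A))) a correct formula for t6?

No

t1 = ~(A & B)
t6 = ~(t1 & A) = ~((~(A & B)) & A)
At A=0, B=0, C=0: circuit gives 1, formula gives 0.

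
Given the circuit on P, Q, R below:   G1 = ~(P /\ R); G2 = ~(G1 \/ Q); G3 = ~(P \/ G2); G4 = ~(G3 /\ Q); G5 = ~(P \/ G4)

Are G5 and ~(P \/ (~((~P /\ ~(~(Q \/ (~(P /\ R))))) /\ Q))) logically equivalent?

G1 = ~(P /\ R)
G2 = ~(G1 \/ Q) = ~((~(P /\ R)) \/ Q)
G3 = ~(P \/ G2) = ~(P \/ (~((~(P /\ R)) \/ Q)))
G4 = ~(G3 /\ Q) = ~((~(P \/ (~((~(P /\ R)) \/ Q)))) /\ Q)
G5 = ~(P \/ G4) = ~(P \/ (~((~(P \/ (~((~(P /\ R)) \/ Q)))) /\ Q)))
At P=0, Q=0, R=0: circuit gives 0, formula gives 0.
At P=0, Q=1, R=0: circuit gives 1, formula gives 1.
Agrees on all 8 inputs.

Yes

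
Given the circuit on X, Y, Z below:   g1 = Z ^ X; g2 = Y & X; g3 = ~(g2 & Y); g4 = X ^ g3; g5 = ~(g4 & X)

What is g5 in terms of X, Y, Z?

~((X ^ (~((Y & X) & Y))) & X)

g2 = Y & X
g3 = ~(g2 & Y) = ~((Y & X) & Y)
g4 = X ^ g3 = X ^ (~((Y & X) & Y))
g5 = ~(g4 & X) = ~((X ^ (~((Y & X) & Y))) & X)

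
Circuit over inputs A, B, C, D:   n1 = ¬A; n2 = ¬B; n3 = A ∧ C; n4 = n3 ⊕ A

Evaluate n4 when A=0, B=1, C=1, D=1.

0

n3 = 0 ∧ 1 = 0
n4 = 0 ⊕ 0 = 0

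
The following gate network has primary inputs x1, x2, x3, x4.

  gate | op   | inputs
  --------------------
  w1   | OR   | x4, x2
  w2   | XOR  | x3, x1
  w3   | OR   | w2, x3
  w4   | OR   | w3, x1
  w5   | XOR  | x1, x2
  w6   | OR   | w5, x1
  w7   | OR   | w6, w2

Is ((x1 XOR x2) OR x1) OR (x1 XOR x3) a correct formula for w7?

Yes

w2 = x3 XOR x1
w5 = x1 XOR x2
w6 = w5 OR x1 = (x1 XOR x2) OR x1
w7 = w6 OR w2 = ((x1 XOR x2) OR x1) OR (x3 XOR x1)
At x1=0, x2=0, x3=0, x4=0: circuit gives 0, formula gives 0.
At x1=0, x2=0, x3=1, x4=0: circuit gives 1, formula gives 1.
Agrees on all 16 inputs.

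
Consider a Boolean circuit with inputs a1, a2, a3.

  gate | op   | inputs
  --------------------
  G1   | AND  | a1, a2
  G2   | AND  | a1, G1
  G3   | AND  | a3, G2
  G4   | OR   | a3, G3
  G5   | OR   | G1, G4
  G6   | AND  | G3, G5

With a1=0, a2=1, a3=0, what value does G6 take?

G1 = 0 AND 1 = 0
G2 = 0 AND 0 = 0
G3 = 0 AND 0 = 0
G4 = 0 OR 0 = 0
G5 = 0 OR 0 = 0
G6 = 0 AND 0 = 0

0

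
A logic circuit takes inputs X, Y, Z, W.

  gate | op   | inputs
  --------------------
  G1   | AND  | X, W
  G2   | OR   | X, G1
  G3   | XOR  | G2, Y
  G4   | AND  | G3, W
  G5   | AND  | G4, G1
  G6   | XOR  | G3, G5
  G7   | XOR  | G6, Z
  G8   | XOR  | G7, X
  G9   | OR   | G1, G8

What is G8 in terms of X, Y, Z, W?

((((X OR (X AND W)) XOR Y) XOR ((((X OR (X AND W)) XOR Y) AND W) AND (X AND W))) XOR Z) XOR X

G1 = X AND W
G2 = X OR G1 = X OR (X AND W)
G3 = G2 XOR Y = (X OR (X AND W)) XOR Y
G4 = G3 AND W = ((X OR (X AND W)) XOR Y) AND W
G5 = G4 AND G1 = (((X OR (X AND W)) XOR Y) AND W) AND (X AND W)
G6 = G3 XOR G5 = ((X OR (X AND W)) XOR Y) XOR ((((X OR (X AND W)) XOR Y) AND W) AND (X AND W))
G7 = G6 XOR Z = (((X OR (X AND W)) XOR Y) XOR ((((X OR (X AND W)) XOR Y) AND W) AND (X AND W))) XOR Z
G8 = G7 XOR X = ((((X OR (X AND W)) XOR Y) XOR ((((X OR (X AND W)) XOR Y) AND W) AND (X AND W))) XOR Z) XOR X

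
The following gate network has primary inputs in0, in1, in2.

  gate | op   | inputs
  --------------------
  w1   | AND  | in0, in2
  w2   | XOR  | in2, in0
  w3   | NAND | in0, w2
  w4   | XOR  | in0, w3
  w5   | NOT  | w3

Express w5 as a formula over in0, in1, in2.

NOT (in0 NAND (in2 XOR in0))

w2 = in2 XOR in0
w3 = in0 NAND w2 = in0 NAND (in2 XOR in0)
w5 = NOT w3 = NOT (in0 NAND (in2 XOR in0))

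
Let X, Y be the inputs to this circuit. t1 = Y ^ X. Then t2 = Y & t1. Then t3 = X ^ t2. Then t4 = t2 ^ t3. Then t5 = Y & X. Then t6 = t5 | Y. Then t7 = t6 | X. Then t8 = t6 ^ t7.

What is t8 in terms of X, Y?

((Y & X) | Y) ^ (((Y & X) | Y) | X)

t5 = Y & X
t6 = t5 | Y = (Y & X) | Y
t7 = t6 | X = ((Y & X) | Y) | X
t8 = t6 ^ t7 = ((Y & X) | Y) ^ (((Y & X) | Y) | X)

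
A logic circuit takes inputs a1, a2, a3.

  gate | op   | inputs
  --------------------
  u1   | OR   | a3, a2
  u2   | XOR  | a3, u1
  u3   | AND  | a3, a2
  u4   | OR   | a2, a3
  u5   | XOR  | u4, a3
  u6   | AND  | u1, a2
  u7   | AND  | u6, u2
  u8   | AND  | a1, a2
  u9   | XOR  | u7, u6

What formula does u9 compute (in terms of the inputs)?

u1 = a3 OR a2
u2 = a3 XOR u1 = a3 XOR (a3 OR a2)
u6 = u1 AND a2 = (a3 OR a2) AND a2
u7 = u6 AND u2 = ((a3 OR a2) AND a2) AND (a3 XOR (a3 OR a2))
u9 = u7 XOR u6 = (((a3 OR a2) AND a2) AND (a3 XOR (a3 OR a2))) XOR ((a3 OR a2) AND a2)

(((a3 OR a2) AND a2) AND (a3 XOR (a3 OR a2))) XOR ((a3 OR a2) AND a2)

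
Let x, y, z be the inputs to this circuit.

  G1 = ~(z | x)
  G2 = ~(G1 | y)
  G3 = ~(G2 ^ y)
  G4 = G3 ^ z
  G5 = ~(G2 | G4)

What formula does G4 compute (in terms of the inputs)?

(~((~((~(z | x)) | y)) ^ y)) ^ z

G1 = ~(z | x)
G2 = ~(G1 | y) = ~((~(z | x)) | y)
G3 = ~(G2 ^ y) = ~((~((~(z | x)) | y)) ^ y)
G4 = G3 ^ z = (~((~((~(z | x)) | y)) ^ y)) ^ z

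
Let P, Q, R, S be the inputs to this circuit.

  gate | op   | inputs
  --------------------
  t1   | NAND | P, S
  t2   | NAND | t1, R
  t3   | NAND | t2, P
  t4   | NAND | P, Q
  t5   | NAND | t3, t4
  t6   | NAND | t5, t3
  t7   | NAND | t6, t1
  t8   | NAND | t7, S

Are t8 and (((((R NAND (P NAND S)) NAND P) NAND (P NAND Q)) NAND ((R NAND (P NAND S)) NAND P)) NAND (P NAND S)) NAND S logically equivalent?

Yes

t1 = P NAND S
t2 = t1 NAND R = (P NAND S) NAND R
t3 = t2 NAND P = ((P NAND S) NAND R) NAND P
t4 = P NAND Q
t5 = t3 NAND t4 = (((P NAND S) NAND R) NAND P) NAND (P NAND Q)
t6 = t5 NAND t3 = ((((P NAND S) NAND R) NAND P) NAND (P NAND Q)) NAND (((P NAND S) NAND R) NAND P)
t7 = t6 NAND t1 = (((((P NAND S) NAND R) NAND P) NAND (P NAND Q)) NAND (((P NAND S) NAND R) NAND P)) NAND (P NAND S)
t8 = t7 NAND S = ((((((P NAND S) NAND R) NAND P) NAND (P NAND Q)) NAND (((P NAND S) NAND R) NAND P)) NAND (P NAND S)) NAND S
At P=1, Q=0, R=0, S=1: circuit gives 0, formula gives 0.
At P=0, Q=0, R=0, S=0: circuit gives 1, formula gives 1.
Agrees on all 16 inputs.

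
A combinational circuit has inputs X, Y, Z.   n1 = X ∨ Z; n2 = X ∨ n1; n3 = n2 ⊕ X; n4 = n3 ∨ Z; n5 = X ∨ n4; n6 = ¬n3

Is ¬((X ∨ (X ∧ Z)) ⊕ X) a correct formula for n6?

No

n1 = X ∨ Z
n2 = X ∨ n1 = X ∨ (X ∨ Z)
n3 = n2 ⊕ X = (X ∨ (X ∨ Z)) ⊕ X
n6 = ¬n3 = ¬((X ∨ (X ∨ Z)) ⊕ X)
At X=0, Y=0, Z=1: circuit gives 0, formula gives 1.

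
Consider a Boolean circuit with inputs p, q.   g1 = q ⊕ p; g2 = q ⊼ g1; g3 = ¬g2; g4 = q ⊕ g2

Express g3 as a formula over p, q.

g1 = q ⊕ p
g2 = q ⊼ g1 = q ⊼ (q ⊕ p)
g3 = ¬g2 = ¬(q ⊼ (q ⊕ p))

¬(q ⊼ (q ⊕ p))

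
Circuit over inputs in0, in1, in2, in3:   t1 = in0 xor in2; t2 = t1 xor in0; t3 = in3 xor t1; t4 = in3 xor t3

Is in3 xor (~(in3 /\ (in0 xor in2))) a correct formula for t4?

No

t1 = in0 xor in2
t3 = in3 xor t1 = in3 xor (in0 xor in2)
t4 = in3 xor t3 = in3 xor (in3 xor (in0 xor in2))
At in0=0, in1=0, in2=0, in3=0: circuit gives 0, formula gives 1.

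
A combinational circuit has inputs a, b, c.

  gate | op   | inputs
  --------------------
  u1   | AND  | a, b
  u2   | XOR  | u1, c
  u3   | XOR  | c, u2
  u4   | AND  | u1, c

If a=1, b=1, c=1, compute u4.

u1 = 1 AND 1 = 1
u4 = 1 AND 1 = 1

1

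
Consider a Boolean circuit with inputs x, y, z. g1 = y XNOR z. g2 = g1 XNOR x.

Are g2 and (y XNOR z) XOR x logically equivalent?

No

g1 = y XNOR z
g2 = g1 XNOR x = (y XNOR z) XNOR x
At x=0, y=0, z=0: circuit gives 0, formula gives 1.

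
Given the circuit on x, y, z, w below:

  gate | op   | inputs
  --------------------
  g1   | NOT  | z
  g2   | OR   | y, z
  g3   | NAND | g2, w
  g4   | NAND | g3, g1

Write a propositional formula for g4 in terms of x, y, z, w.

((y OR z) NAND w) NAND NOT z

g1 = NOT z
g2 = y OR z
g3 = g2 NAND w = (y OR z) NAND w
g4 = g3 NAND g1 = ((y OR z) NAND w) NAND NOT z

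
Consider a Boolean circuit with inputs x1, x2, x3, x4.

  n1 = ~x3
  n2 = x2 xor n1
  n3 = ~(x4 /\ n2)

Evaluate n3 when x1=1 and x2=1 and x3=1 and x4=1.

0

n1 = ~1 = 0
n2 = 1 xor 0 = 1
n3 = ~(1 /\ 1) = 0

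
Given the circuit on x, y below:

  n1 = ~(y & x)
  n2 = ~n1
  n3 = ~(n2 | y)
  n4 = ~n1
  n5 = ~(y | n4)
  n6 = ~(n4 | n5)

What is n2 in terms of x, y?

n1 = ~(y & x)
n2 = ~n1 = ~(~(y & x))

~(~(y & x))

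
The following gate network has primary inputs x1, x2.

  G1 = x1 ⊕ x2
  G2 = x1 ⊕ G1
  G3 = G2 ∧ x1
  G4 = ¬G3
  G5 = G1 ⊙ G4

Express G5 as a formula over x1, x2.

(x1 ⊕ x2) ⊙ ¬((x1 ⊕ (x1 ⊕ x2)) ∧ x1)

G1 = x1 ⊕ x2
G2 = x1 ⊕ G1 = x1 ⊕ (x1 ⊕ x2)
G3 = G2 ∧ x1 = (x1 ⊕ (x1 ⊕ x2)) ∧ x1
G4 = ¬G3 = ¬((x1 ⊕ (x1 ⊕ x2)) ∧ x1)
G5 = G1 ⊙ G4 = (x1 ⊕ x2) ⊙ ¬((x1 ⊕ (x1 ⊕ x2)) ∧ x1)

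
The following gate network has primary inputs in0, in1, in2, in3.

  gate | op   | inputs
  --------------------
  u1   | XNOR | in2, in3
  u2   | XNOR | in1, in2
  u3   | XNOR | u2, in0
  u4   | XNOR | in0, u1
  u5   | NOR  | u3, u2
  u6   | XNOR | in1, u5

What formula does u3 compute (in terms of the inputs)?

(in1 XNOR in2) XNOR in0

u2 = in1 XNOR in2
u3 = u2 XNOR in0 = (in1 XNOR in2) XNOR in0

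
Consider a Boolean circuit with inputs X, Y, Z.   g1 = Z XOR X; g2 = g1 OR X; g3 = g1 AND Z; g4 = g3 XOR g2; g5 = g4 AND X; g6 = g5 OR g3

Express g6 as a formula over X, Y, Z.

((((Z XOR X) AND Z) XOR ((Z XOR X) OR X)) AND X) OR ((Z XOR X) AND Z)

g1 = Z XOR X
g2 = g1 OR X = (Z XOR X) OR X
g3 = g1 AND Z = (Z XOR X) AND Z
g4 = g3 XOR g2 = ((Z XOR X) AND Z) XOR ((Z XOR X) OR X)
g5 = g4 AND X = (((Z XOR X) AND Z) XOR ((Z XOR X) OR X)) AND X
g6 = g5 OR g3 = ((((Z XOR X) AND Z) XOR ((Z XOR X) OR X)) AND X) OR ((Z XOR X) AND Z)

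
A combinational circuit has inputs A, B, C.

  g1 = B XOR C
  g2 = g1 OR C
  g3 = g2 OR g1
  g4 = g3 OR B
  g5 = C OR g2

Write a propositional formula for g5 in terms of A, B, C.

g1 = B XOR C
g2 = g1 OR C = (B XOR C) OR C
g5 = C OR g2 = C OR ((B XOR C) OR C)

C OR ((B XOR C) OR C)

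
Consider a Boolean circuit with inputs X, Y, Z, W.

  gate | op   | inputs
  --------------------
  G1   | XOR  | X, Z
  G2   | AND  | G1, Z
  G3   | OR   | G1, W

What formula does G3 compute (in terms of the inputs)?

G1 = X XOR Z
G3 = G1 OR W = (X XOR Z) OR W

(X XOR Z) OR W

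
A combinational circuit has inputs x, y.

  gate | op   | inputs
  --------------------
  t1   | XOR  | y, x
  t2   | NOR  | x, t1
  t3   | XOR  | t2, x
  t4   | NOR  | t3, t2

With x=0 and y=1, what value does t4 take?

t1 = 1 XOR 0 = 1
t2 = 0 NOR 1 = 0
t3 = 0 XOR 0 = 0
t4 = 0 NOR 0 = 1

1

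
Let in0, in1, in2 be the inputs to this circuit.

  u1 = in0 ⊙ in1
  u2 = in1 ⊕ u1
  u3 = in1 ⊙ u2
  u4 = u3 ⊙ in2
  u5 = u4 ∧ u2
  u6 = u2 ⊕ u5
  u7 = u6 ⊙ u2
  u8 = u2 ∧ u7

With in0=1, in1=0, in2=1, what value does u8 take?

0

u1 = 1 ⊙ 0 = 0
u2 = 0 ⊕ 0 = 0
u3 = 0 ⊙ 0 = 1
u4 = 1 ⊙ 1 = 1
u5 = 1 ∧ 0 = 0
u6 = 0 ⊕ 0 = 0
u7 = 0 ⊙ 0 = 1
u8 = 0 ∧ 1 = 0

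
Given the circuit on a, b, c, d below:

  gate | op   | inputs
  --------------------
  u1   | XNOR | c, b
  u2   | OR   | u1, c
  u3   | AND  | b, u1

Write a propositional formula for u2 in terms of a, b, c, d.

(c XNOR b) OR c

u1 = c XNOR b
u2 = u1 OR c = (c XNOR b) OR c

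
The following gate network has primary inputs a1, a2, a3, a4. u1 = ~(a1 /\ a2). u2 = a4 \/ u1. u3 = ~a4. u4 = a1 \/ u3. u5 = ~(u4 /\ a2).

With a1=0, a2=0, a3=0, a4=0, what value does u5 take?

u3 = ~0 = 1
u4 = 0 \/ 1 = 1
u5 = ~(1 /\ 0) = 1

1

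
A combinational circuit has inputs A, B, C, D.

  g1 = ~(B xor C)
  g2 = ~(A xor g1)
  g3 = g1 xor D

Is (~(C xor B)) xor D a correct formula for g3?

Yes

g1 = ~(B xor C)
g3 = g1 xor D = (~(B xor C)) xor D
At A=0, B=0, C=0, D=1: circuit gives 0, formula gives 0.
At A=0, B=0, C=0, D=0: circuit gives 1, formula gives 1.
Agrees on all 16 inputs.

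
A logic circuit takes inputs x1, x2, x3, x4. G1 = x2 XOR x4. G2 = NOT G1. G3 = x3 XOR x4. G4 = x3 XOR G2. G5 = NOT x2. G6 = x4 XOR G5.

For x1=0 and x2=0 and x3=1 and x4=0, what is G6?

1

G5 = NOT 0 = 1
G6 = 0 XOR 1 = 1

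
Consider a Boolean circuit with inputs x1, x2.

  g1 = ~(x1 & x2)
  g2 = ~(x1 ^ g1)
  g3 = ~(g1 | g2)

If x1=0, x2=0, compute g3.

0

g1 = ~(0 & 0) = 1
g2 = ~(0 ^ 1) = 0
g3 = ~(1 | 0) = 0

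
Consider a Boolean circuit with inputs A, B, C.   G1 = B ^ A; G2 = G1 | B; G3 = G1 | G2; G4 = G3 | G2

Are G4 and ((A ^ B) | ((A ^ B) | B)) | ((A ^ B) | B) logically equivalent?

G1 = B ^ A
G2 = G1 | B = (B ^ A) | B
G3 = G1 | G2 = (B ^ A) | ((B ^ A) | B)
G4 = G3 | G2 = ((B ^ A) | ((B ^ A) | B)) | ((B ^ A) | B)
At A=0, B=0, C=0: circuit gives 0, formula gives 0.
At A=0, B=1, C=0: circuit gives 1, formula gives 1.
Agrees on all 8 inputs.

Yes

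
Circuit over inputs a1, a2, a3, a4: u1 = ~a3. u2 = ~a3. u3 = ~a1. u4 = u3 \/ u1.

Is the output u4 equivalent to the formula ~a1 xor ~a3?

u1 = ~a3
u3 = ~a1
u4 = u3 \/ u1 = ~a1 \/ ~a3
At a1=0, a2=0, a3=0, a4=0: circuit gives 1, formula gives 0.

No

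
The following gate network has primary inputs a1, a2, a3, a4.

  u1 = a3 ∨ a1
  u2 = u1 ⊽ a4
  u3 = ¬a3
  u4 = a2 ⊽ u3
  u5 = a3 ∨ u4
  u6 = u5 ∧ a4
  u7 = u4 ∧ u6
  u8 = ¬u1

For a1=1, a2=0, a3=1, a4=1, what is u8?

0

u1 = 1 ∨ 1 = 1
u8 = ¬1 = 0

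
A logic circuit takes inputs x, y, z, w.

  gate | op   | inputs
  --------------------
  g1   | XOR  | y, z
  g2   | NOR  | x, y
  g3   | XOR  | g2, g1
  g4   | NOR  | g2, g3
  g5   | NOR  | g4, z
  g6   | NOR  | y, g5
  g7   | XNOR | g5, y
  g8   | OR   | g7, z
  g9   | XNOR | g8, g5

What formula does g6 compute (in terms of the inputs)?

g1 = y XOR z
g2 = x NOR y
g3 = g2 XOR g1 = (x NOR y) XOR (y XOR z)
g4 = g2 NOR g3 = (x NOR y) NOR ((x NOR y) XOR (y XOR z))
g5 = g4 NOR z = ((x NOR y) NOR ((x NOR y) XOR (y XOR z))) NOR z
g6 = y NOR g5 = y NOR (((x NOR y) NOR ((x NOR y) XOR (y XOR z))) NOR z)

y NOR (((x NOR y) NOR ((x NOR y) XOR (y XOR z))) NOR z)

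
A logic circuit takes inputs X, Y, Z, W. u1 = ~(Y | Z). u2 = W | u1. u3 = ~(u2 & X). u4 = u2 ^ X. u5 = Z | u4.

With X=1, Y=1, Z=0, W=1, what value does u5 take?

u1 = ~(1 | 0) = 0
u2 = 1 | 0 = 1
u4 = 1 ^ 1 = 0
u5 = 0 | 0 = 0

0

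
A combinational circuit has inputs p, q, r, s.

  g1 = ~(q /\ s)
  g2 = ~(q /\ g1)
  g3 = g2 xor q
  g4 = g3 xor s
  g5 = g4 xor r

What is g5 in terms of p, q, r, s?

g1 = ~(q /\ s)
g2 = ~(q /\ g1) = ~(q /\ (~(q /\ s)))
g3 = g2 xor q = (~(q /\ (~(q /\ s)))) xor q
g4 = g3 xor s = ((~(q /\ (~(q /\ s)))) xor q) xor s
g5 = g4 xor r = (((~(q /\ (~(q /\ s)))) xor q) xor s) xor r

(((~(q /\ (~(q /\ s)))) xor q) xor s) xor r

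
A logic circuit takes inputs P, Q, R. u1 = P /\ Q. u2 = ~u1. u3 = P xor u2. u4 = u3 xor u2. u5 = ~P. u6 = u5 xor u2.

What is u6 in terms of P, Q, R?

~P xor ~(P /\ Q)

u1 = P /\ Q
u2 = ~u1 = ~(P /\ Q)
u5 = ~P
u6 = u5 xor u2 = ~P xor ~(P /\ Q)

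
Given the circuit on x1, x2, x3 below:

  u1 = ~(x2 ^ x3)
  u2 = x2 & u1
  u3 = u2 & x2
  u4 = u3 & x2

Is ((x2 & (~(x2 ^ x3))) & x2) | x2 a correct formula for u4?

No

u1 = ~(x2 ^ x3)
u2 = x2 & u1 = x2 & (~(x2 ^ x3))
u3 = u2 & x2 = (x2 & (~(x2 ^ x3))) & x2
u4 = u3 & x2 = ((x2 & (~(x2 ^ x3))) & x2) & x2
At x1=0, x2=1, x3=0: circuit gives 0, formula gives 1.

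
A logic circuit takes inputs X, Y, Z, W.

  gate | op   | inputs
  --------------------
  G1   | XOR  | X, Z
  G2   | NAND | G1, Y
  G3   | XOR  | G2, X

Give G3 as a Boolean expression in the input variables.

((X XOR Z) NAND Y) XOR X

G1 = X XOR Z
G2 = G1 NAND Y = (X XOR Z) NAND Y
G3 = G2 XOR X = ((X XOR Z) NAND Y) XOR X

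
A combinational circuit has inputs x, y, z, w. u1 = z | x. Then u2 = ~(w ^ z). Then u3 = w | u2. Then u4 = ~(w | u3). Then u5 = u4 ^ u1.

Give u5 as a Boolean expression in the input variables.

(~(w | (w | (~(w ^ z))))) ^ (z | x)

u1 = z | x
u2 = ~(w ^ z)
u3 = w | u2 = w | (~(w ^ z))
u4 = ~(w | u3) = ~(w | (w | (~(w ^ z))))
u5 = u4 ^ u1 = (~(w | (w | (~(w ^ z))))) ^ (z | x)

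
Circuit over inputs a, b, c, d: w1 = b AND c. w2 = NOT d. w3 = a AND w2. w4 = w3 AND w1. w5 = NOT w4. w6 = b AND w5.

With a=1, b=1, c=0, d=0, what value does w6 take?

w1 = 1 AND 0 = 0
w2 = NOT 0 = 1
w3 = 1 AND 1 = 1
w4 = 1 AND 0 = 0
w5 = NOT 0 = 1
w6 = 1 AND 1 = 1

1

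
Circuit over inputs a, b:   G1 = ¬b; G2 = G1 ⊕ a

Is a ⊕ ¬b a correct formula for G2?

Yes

G1 = ¬b
G2 = G1 ⊕ a = ¬b ⊕ a
At a=0, b=1: circuit gives 0, formula gives 0.
At a=0, b=0: circuit gives 1, formula gives 1.
Agrees on all 4 inputs.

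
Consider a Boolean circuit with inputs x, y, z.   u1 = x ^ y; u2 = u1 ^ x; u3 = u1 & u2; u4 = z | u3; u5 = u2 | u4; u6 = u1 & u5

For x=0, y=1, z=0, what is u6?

1

u1 = 0 ^ 1 = 1
u2 = 1 ^ 0 = 1
u3 = 1 & 1 = 1
u4 = 0 | 1 = 1
u5 = 1 | 1 = 1
u6 = 1 & 1 = 1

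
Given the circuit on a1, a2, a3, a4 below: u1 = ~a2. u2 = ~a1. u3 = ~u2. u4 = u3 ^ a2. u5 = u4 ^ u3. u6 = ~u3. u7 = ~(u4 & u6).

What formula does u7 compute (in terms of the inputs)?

u2 = ~a1
u3 = ~u2 = ~~a1
u4 = u3 ^ a2 = ~~a1 ^ a2
u6 = ~u3 = ~~~a1
u7 = ~(u4 & u6) = ~((~~a1 ^ a2) & ~~~a1)

~((~~a1 ^ a2) & ~~~a1)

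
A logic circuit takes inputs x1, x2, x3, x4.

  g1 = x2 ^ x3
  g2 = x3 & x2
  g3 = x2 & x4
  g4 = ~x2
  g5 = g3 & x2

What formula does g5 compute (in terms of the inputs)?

g3 = x2 & x4
g5 = g3 & x2 = (x2 & x4) & x2

(x2 & x4) & x2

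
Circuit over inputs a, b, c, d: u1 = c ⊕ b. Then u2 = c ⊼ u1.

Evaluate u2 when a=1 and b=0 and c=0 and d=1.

u1 = 0 ⊕ 0 = 0
u2 = 0 ⊼ 0 = 1

1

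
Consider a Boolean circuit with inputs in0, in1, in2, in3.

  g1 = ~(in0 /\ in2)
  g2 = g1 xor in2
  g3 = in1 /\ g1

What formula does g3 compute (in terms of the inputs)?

g1 = ~(in0 /\ in2)
g3 = in1 /\ g1 = in1 /\ (~(in0 /\ in2))

in1 /\ (~(in0 /\ in2))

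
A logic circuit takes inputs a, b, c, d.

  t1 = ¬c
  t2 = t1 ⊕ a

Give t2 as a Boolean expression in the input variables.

¬c ⊕ a

t1 = ¬c
t2 = t1 ⊕ a = ¬c ⊕ a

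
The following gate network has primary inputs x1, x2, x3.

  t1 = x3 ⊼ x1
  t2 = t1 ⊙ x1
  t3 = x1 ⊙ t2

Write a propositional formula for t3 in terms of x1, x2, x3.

x1 ⊙ ((x3 ⊼ x1) ⊙ x1)

t1 = x3 ⊼ x1
t2 = t1 ⊙ x1 = (x3 ⊼ x1) ⊙ x1
t3 = x1 ⊙ t2 = x1 ⊙ ((x3 ⊼ x1) ⊙ x1)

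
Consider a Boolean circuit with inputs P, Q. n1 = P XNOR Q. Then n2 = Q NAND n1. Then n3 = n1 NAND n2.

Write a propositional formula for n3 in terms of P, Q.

(P XNOR Q) NAND (Q NAND (P XNOR Q))

n1 = P XNOR Q
n2 = Q NAND n1 = Q NAND (P XNOR Q)
n3 = n1 NAND n2 = (P XNOR Q) NAND (Q NAND (P XNOR Q))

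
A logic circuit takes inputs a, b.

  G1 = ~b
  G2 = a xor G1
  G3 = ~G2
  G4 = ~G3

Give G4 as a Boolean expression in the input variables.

G1 = ~b
G2 = a xor G1 = a xor ~b
G3 = ~G2 = ~(a xor ~b)
G4 = ~G3 = ~~(a xor ~b)

~~(a xor ~b)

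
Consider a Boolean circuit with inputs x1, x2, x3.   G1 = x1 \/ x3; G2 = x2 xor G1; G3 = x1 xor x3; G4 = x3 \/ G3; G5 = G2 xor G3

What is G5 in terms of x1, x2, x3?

(x2 xor (x1 \/ x3)) xor (x1 xor x3)

G1 = x1 \/ x3
G2 = x2 xor G1 = x2 xor (x1 \/ x3)
G3 = x1 xor x3
G5 = G2 xor G3 = (x2 xor (x1 \/ x3)) xor (x1 xor x3)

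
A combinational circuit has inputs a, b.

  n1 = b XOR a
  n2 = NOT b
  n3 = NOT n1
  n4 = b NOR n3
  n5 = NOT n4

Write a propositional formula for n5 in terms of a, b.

NOT (b NOR NOT (b XOR a))

n1 = b XOR a
n3 = NOT n1 = NOT (b XOR a)
n4 = b NOR n3 = b NOR NOT (b XOR a)
n5 = NOT n4 = NOT (b NOR NOT (b XOR a))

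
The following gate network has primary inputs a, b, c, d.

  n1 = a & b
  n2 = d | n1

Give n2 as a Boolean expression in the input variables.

n1 = a & b
n2 = d | n1 = d | (a & b)

d | (a & b)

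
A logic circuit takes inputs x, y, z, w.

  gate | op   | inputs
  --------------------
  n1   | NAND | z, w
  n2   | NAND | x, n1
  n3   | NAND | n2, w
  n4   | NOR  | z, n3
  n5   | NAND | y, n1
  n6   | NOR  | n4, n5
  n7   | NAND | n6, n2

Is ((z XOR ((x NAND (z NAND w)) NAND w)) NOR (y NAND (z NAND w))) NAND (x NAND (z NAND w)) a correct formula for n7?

n1 = z NAND w
n2 = x NAND n1 = x NAND (z NAND w)
n3 = n2 NAND w = (x NAND (z NAND w)) NAND w
n4 = z NOR n3 = z NOR ((x NAND (z NAND w)) NAND w)
n5 = y NAND n1 = y NAND (z NAND w)
n6 = n4 NOR n5 = (z NOR ((x NAND (z NAND w)) NAND w)) NOR (y NAND (z NAND w))
n7 = n6 NAND n2 = ((z NOR ((x NAND (z NAND w)) NAND w)) NOR (y NAND (z NAND w))) NAND (x NAND (z NAND w))
At x=0, y=1, z=0, w=0: circuit gives 0, formula gives 1.

No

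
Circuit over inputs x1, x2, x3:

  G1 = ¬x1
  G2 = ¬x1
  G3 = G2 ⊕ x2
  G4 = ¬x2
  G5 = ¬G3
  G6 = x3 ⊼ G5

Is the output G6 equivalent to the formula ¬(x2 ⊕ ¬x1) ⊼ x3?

Yes

G2 = ¬x1
G3 = G2 ⊕ x2 = ¬x1 ⊕ x2
G5 = ¬G3 = ¬(¬x1 ⊕ x2)
G6 = x3 ⊼ G5 = x3 ⊼ ¬(¬x1 ⊕ x2)
At x1=0, x2=1, x3=1: circuit gives 0, formula gives 0.
At x1=0, x2=0, x3=0: circuit gives 1, formula gives 1.
Agrees on all 8 inputs.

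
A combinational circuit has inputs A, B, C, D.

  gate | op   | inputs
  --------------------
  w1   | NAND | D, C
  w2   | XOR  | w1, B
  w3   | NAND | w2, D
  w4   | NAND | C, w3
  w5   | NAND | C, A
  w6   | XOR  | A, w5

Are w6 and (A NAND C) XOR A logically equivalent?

Yes

w5 = C NAND A
w6 = A XOR w5 = A XOR (C NAND A)
At A=1, B=0, C=0, D=0: circuit gives 0, formula gives 0.
At A=0, B=0, C=0, D=0: circuit gives 1, formula gives 1.
Agrees on all 16 inputs.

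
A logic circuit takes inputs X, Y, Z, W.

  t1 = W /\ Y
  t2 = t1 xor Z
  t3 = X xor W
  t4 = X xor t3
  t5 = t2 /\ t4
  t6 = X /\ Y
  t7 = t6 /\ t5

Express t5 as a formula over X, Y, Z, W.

((W /\ Y) xor Z) /\ (X xor (X xor W))

t1 = W /\ Y
t2 = t1 xor Z = (W /\ Y) xor Z
t3 = X xor W
t4 = X xor t3 = X xor (X xor W)
t5 = t2 /\ t4 = ((W /\ Y) xor Z) /\ (X xor (X xor W))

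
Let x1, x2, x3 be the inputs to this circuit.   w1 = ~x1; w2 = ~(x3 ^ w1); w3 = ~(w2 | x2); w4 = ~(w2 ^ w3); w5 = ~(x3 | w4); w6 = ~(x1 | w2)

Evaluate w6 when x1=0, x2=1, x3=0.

1

w1 = ~0 = 1
w2 = ~(0 ^ 1) = 0
w6 = ~(0 | 0) = 1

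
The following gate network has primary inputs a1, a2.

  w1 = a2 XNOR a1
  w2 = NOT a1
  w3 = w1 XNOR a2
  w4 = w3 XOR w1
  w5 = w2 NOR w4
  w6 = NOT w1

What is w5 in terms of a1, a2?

w1 = a2 XNOR a1
w2 = NOT a1
w3 = w1 XNOR a2 = (a2 XNOR a1) XNOR a2
w4 = w3 XOR w1 = ((a2 XNOR a1) XNOR a2) XOR (a2 XNOR a1)
w5 = w2 NOR w4 = NOT a1 NOR (((a2 XNOR a1) XNOR a2) XOR (a2 XNOR a1))

NOT a1 NOR (((a2 XNOR a1) XNOR a2) XOR (a2 XNOR a1))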